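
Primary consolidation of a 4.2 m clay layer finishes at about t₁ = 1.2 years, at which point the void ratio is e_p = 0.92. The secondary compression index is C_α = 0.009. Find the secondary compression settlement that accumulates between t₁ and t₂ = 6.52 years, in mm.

Secondary compression: S_s = C_α·H/(1+e_p)·log₁₀(t₂/t₁)
S_s = 0.009×4.2/(1+0.92)×log₁₀(6.52/1.2)
    = 0.01969 × 0.7351 = 0.01447 m

S_s ≈ 14.5 mm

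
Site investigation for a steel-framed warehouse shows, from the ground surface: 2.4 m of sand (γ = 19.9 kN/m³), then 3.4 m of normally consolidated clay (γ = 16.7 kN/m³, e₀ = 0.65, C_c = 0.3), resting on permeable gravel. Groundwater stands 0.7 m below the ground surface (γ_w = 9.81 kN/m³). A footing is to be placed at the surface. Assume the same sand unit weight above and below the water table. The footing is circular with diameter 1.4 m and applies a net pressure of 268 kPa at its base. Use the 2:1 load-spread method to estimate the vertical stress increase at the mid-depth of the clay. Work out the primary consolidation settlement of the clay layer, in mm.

Mid-depth of clay below the ground surface: z = 2.4 + 3.4/2 = 4.1 m.
Total vertical stress at mid-clay: σ_v = 19.9×2.4 + 16.7×1.7 = 76.15 kPa.
Pore pressure: u = 9.81×(4.1 − 0.7) = 33.354 kPa.
Initial effective stress: σ'_0 = σ_v − u = 76.15 − 33.354 = 42.796 kPa.
Stress increase at mid-clay by the 2:1 spreading method:
Δσ ≈ qD²/(D+z)² = 268×1.4²/(1.4+4.1)² = 17.365 kPa
Final effective stress: σ'_f = σ'_0 + Δσ = 42.796 + 17.365 = 60.161 kPa.
Normally consolidated clay, so the full stress increment lies on the virgin compression line:
S_c = C_c·H/(1+e₀)·log₁₀(σ'_f/σ'_0) = 0.3×3.4/(1+0.65)×log₁₀(60.161/42.796)
    = 0.61818 × 0.14791 = 0.09144 m

S_c ≈ 91.4 mm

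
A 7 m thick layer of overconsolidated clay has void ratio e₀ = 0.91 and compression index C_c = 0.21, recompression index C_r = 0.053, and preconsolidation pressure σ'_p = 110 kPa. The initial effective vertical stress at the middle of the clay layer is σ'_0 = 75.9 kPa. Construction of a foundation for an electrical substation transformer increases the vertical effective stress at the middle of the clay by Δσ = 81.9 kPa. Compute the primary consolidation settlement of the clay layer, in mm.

Final effective stress: σ'_f = 75.9 + 81.9 = 157.8 kPa.
σ'_f = 157.8 > σ'_p = 110 kPa, so the stress path crosses the preconsolidation pressure — recompression up to σ'_p, then virgin compression beyond:
S_c = H/(1+e₀)·[C_r·log₁₀(σ'_p/σ'_0) + C_c·log₁₀(σ'_f/σ'_p)]
    = 7/1.91 × [0.053×log₁₀(110/75.9) + 0.21×log₁₀(157.8/110)]
    = 3.6649 × [0.008541 + 0.03291] = 0.1519 m

S_c ≈ 152 mm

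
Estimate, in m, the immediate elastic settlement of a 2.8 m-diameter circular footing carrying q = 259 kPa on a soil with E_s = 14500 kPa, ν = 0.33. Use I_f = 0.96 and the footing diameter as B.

Immediate (elastic) settlement: S_e = q·B·(1−ν²)/E_s · I_f.
S_e = 259 × 2.8 × (1 − 0.33²) / 14500 × 0.96
    = 259 × 2.8 × 0.8911 / 14500 × 0.96
    = 0.04278 m

S_e ≈ 0.0428 m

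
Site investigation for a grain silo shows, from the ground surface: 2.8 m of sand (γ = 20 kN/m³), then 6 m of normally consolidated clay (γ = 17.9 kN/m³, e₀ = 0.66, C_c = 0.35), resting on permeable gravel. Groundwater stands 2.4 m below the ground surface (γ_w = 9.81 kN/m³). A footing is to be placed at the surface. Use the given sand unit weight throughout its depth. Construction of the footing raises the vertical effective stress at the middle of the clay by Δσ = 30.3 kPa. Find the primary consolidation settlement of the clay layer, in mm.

Mid-depth of clay below the ground surface: z = 2.8 + 6/2 = 5.8 m.
Total vertical stress at mid-clay: σ_v = 20×2.8 + 17.9×3 = 109.7 kPa.
Pore pressure: u = 9.81×(5.8 − 2.4) = 33.354 kPa.
Initial effective stress: σ'_0 = σ_v − u = 109.7 − 33.354 = 76.346 kPa.
Final effective stress: σ'_f = σ'_0 + Δσ = 76.346 + 30.3 = 106.65 kPa.
Normally consolidated clay, so the full stress increment lies on the virgin compression line:
S_c = C_c·H/(1+e₀)·log₁₀(σ'_f/σ'_0) = 0.35×6/(1+0.66)×log₁₀(106.65/76.346)
    = 1.2651 × 0.14517 = 0.1837 m

S_c ≈ 184 mm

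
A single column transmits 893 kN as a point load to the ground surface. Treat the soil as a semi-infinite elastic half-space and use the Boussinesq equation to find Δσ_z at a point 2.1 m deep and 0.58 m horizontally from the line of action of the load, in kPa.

Boussinesq vertical stress below a point load on an elastic half-space:
Δσ_z = 3P/(2πz²) · [1 + (r/z)²]^(−5/2)
r/z = 0.58/2.1 = 0.27619; [1+(r/z)²]^(−5/2) = 0.83212.
Δσ_z = 3×893/(2π×2.1²) × 0.83212 = 96.684 × 0.83212 = 80.45 kPa

Δσ_z ≈ 80.5 kPa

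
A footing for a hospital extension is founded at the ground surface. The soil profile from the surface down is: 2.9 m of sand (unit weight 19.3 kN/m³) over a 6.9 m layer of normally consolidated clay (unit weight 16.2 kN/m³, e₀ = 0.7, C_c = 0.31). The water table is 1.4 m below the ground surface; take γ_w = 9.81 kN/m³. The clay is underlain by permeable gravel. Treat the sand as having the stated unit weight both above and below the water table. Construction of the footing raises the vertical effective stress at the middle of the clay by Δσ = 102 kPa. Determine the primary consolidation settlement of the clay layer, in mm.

Mid-depth of clay below the ground surface: z = 2.9 + 6.9/2 = 6.35 m.
Total vertical stress at mid-clay: σ_v = 19.3×2.9 + 16.2×3.45 = 111.86 kPa.
Pore pressure: u = 9.81×(6.35 − 1.4) = 48.56 kPa.
Initial effective stress: σ'_0 = σ_v − u = 111.86 − 48.56 = 63.3 kPa.
Final effective stress: σ'_f = σ'_0 + Δσ = 63.3 + 102 = 165.3 kPa.
Normally consolidated clay, so the full stress increment lies on the virgin compression line:
S_c = C_c·H/(1+e₀)·log₁₀(σ'_f/σ'_0) = 0.31×6.9/(1+0.7)×log₁₀(165.3/63.3)
    = 1.2582 × 0.41687 = 0.5245 m

S_c ≈ 525 mm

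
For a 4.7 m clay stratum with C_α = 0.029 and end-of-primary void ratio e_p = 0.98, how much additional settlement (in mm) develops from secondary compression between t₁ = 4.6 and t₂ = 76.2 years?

S_s ≈ 83.9 mm

Secondary compression: S_s = C_α·H/(1+e_p)·log₁₀(t₂/t₁)
S_s = 0.029×4.7/(1+0.98)×log₁₀(76.2/4.6)
    = 0.06884 × 1.219 = 0.08393 m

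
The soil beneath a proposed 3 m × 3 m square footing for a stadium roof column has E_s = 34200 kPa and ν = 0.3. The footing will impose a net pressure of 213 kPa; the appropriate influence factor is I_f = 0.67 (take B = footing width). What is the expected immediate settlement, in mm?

Immediate (elastic) settlement: S_e = q·B·(1−ν²)/E_s · I_f.
S_e = 213 × 3 × (1 − 0.3²) / 34200 × 0.67
    = 213 × 3 × 0.91 / 34200 × 0.67
    = 0.01139 m = 11.39 mm

S_e ≈ 11.4 mm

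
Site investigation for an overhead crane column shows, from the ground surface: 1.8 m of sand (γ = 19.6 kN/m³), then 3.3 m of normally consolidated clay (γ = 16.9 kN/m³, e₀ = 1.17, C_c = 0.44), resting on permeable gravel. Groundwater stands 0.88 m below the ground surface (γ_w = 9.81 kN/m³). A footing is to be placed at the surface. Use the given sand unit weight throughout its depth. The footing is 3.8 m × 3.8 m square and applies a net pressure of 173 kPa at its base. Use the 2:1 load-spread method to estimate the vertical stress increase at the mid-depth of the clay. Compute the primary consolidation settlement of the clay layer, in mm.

S_c ≈ 236 mm

Mid-depth of clay below the ground surface: z = 1.8 + 3.3/2 = 3.45 m.
Total vertical stress at mid-clay: σ_v = 19.6×1.8 + 16.9×1.65 = 63.165 kPa.
Pore pressure: u = 9.81×(3.45 − 0.88) = 25.212 kPa.
Initial effective stress: σ'_0 = σ_v − u = 63.165 − 25.212 = 37.953 kPa.
Stress increase at mid-clay by the 2:1 spreading method:
Δσ = qBL/((B+z)(L+z)) = 173×3.8×3.8/((3.8+3.45)(3.8+3.45)) = 47.527 kPa
Final effective stress: σ'_f = σ'_0 + Δσ = 37.953 + 47.527 = 85.48 kPa.
Normally consolidated clay, so the full stress increment lies on the virgin compression line:
S_c = C_c·H/(1+e₀)·log₁₀(σ'_f/σ'_0) = 0.44×3.3/(1+1.17)×log₁₀(85.48/37.953)
    = 0.66912 × 0.35262 = 0.2359 m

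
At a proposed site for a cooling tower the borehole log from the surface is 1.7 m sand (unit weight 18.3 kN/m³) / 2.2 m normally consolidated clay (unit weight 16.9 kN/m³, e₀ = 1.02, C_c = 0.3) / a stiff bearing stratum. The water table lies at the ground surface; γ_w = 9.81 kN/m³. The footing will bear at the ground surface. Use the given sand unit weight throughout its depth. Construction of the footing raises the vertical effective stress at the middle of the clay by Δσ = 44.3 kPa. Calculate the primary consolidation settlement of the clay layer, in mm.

S_c ≈ 156 mm

Mid-depth of clay below the ground surface: z = 1.7 + 2.2/2 = 2.8 m.
Total vertical stress at mid-clay: σ_v = 18.3×1.7 + 16.9×1.1 = 49.7 kPa.
Pore pressure: u = 9.81×(2.8 − 0) = 27.468 kPa.
Initial effective stress: σ'_0 = σ_v − u = 49.7 − 27.468 = 22.232 kPa.
Final effective stress: σ'_f = σ'_0 + Δσ = 22.232 + 44.3 = 66.532 kPa.
Normally consolidated clay, so the full stress increment lies on the virgin compression line:
S_c = C_c·H/(1+e₀)·log₁₀(σ'_f/σ'_0) = 0.3×2.2/(1+1.02)×log₁₀(66.532/22.232)
    = 0.32673 × 0.47605 = 0.1555 m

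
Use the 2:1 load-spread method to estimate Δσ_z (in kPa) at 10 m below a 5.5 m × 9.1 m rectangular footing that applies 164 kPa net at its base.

Δσ_z ≈ 27.7 kPa

By the 2:1 method the load spreads at 1 horizontal : 2 vertical, so at depth z the loaded area has grown by z in each plan dimension:
Δσ = qBL/((B+z)(L+z)) = 164×5.5×9.1/((5.5+10)(9.1+10)) = 27.726 kPa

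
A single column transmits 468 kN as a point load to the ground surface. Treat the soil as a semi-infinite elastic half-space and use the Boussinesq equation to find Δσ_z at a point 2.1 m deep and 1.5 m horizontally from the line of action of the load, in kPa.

Boussinesq vertical stress below a point load on an elastic half-space:
Δσ_z = 3P/(2πz²) · [1 + (r/z)²]^(−5/2)
r/z = 1.5/2.1 = 0.71429; [1+(r/z)²]^(−5/2) = 0.35679.
Δσ_z = 3×468/(2π×2.1²) × 0.35679 = 50.67 × 0.35679 = 18.08 kPa

Δσ_z ≈ 18.1 kPa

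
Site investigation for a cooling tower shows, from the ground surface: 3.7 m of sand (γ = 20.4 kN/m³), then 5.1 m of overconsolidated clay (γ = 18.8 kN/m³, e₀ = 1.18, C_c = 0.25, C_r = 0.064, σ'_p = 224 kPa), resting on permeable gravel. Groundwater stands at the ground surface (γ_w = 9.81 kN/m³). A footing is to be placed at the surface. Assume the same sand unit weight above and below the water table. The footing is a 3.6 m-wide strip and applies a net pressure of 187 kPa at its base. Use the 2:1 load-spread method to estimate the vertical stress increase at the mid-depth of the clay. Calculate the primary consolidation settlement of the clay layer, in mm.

S_c ≈ 48.3 mm

Mid-depth of clay below the ground surface: z = 3.7 + 5.1/2 = 6.25 m.
Total vertical stress at mid-clay: σ_v = 20.4×3.7 + 18.8×2.55 = 123.42 kPa.
Pore pressure: u = 9.81×(6.25 − 0) = 61.312 kPa.
Initial effective stress: σ'_0 = σ_v − u = 123.42 − 61.312 = 62.108 kPa.
Stress increase at mid-clay by the 2:1 spreading method:
Δσ = qB/(B+z) = 187×3.6/(3.6+6.25) = 68.345 kPa
Final effective stress: σ'_f = 62.108 + 68.345 = 130.45 kPa.
σ'_f = 130.45 ≤ σ'_p = 224 kPa, so the clay remains overconsolidated and only the recompression index applies:
S_c = C_r·H/(1+e₀)·log₁₀(σ'_f/σ'_0) = 0.064×5.1/2.18×log₁₀(130.45/62.108)
    = 0.14972 × 0.3223 = 0.04826 m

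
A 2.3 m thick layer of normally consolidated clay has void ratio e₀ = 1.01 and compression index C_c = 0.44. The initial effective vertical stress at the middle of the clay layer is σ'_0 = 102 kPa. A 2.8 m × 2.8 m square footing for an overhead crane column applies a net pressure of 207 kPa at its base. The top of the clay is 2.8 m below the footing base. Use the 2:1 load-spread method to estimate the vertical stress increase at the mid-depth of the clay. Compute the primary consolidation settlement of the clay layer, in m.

S_c ≈ 0.0655 m

Mid-depth of clay below the footing base: z = 2.8 + 2.3/2 = 3.95 m.
Stress increase at mid-clay by the 2:1 spreading method:
Δσ = qBL/((B+z)(L+z)) = 207×2.8×2.8/((2.8+3.95)(2.8+3.95)) = 35.619 kPa
Final effective stress: σ'_f = σ'_0 + Δσ = 102 + 35.619 = 137.62 kPa.
Normally consolidated clay, so the full stress increment lies on the virgin compression line:
S_c = C_c·H/(1+e₀)·log₁₀(σ'_f/σ'_0) = 0.44×2.3/(1+1.01)×log₁₀(137.62/102)
    = 0.50348 × 0.13008 = 0.06549 m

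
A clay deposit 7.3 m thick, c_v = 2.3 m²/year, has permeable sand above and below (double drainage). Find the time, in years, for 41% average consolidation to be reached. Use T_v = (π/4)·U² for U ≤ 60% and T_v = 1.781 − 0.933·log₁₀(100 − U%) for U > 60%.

Drainage path length: H_d = H/2 = 3.65 m (double drainage).
U ≤ 60%: T_v = (π/4)·U² = (π/4)×0.41² = 0.13203.
t = T_v·H_d²/c_v = 0.13203×3.65²/2.3 = 0.7648 years.

t ≈ 0.765 years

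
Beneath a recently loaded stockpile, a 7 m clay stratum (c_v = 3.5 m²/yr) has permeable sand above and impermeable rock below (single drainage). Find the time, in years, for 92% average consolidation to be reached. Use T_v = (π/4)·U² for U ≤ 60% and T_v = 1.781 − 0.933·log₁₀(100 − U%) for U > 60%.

t ≈ 13.1 years

Drainage path length: H_d = H = 7 m (single drainage).
U > 60%: T_v = 1.781 − 0.933·log₁₀(100 − 92) = 0.93842.
t = T_v·H_d²/c_v = 0.93842×7²/3.5 = 13.14 years.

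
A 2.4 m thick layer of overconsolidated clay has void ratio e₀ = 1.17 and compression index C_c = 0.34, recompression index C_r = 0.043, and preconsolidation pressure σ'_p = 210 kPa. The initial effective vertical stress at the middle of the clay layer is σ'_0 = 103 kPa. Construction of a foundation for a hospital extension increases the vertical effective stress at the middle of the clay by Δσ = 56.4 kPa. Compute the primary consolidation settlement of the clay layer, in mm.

S_c ≈ 9.02 mm

Final effective stress: σ'_f = 103 + 56.4 = 159.4 kPa.
σ'_f = 159.4 ≤ σ'_p = 210 kPa, so the clay remains overconsolidated and only the recompression index applies:
S_c = C_r·H/(1+e₀)·log₁₀(σ'_f/σ'_0) = 0.043×2.4/2.17×log₁₀(159.4/103)
    = 0.047558 × 0.18965 = 0.009019 m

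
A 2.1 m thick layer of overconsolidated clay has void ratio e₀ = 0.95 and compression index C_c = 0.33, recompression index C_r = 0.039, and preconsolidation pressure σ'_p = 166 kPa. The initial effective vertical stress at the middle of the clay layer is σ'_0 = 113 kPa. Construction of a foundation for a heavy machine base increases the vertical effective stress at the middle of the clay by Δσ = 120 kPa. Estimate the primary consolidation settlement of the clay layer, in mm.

S_c ≈ 59.3 mm

Final effective stress: σ'_f = 113 + 120 = 233 kPa.
σ'_f = 233 > σ'_p = 166 kPa, so the stress path crosses the preconsolidation pressure — recompression up to σ'_p, then virgin compression beyond:
S_c = H/(1+e₀)·[C_r·log₁₀(σ'_p/σ'_0) + C_c·log₁₀(σ'_f/σ'_p)]
    = 2.1/1.95 × [0.039×log₁₀(166/113) + 0.33×log₁₀(233/166)]
    = 1.0769 × [0.0065142 + 0.048592] = 0.05934 m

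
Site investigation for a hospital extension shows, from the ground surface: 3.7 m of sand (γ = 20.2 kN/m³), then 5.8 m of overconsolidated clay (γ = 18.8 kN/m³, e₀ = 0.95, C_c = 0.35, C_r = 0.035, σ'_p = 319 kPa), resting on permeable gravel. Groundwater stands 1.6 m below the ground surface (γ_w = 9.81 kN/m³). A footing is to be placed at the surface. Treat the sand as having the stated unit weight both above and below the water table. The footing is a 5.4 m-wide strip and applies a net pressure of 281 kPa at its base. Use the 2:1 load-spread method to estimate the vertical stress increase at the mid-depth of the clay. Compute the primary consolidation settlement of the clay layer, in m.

Mid-depth of clay below the ground surface: z = 3.7 + 5.8/2 = 6.6 m.
Total vertical stress at mid-clay: σ_v = 20.2×3.7 + 18.8×2.9 = 129.26 kPa.
Pore pressure: u = 9.81×(6.6 − 1.6) = 49.05 kPa.
Initial effective stress: σ'_0 = σ_v − u = 129.26 − 49.05 = 80.21 kPa.
Stress increase at mid-clay by the 2:1 spreading method:
Δσ = qB/(B+z) = 281×5.4/(5.4+6.6) = 126.45 kPa
Final effective stress: σ'_f = 80.21 + 126.45 = 206.66 kPa.
σ'_f = 206.66 ≤ σ'_p = 319 kPa, so the clay remains overconsolidated and only the recompression index applies:
S_c = C_r·H/(1+e₀)·log₁₀(σ'_f/σ'_0) = 0.035×5.8/1.95×log₁₀(206.66/80.21)
    = 0.1041 × 0.41103 = 0.04279 m

S_c ≈ 0.0428 m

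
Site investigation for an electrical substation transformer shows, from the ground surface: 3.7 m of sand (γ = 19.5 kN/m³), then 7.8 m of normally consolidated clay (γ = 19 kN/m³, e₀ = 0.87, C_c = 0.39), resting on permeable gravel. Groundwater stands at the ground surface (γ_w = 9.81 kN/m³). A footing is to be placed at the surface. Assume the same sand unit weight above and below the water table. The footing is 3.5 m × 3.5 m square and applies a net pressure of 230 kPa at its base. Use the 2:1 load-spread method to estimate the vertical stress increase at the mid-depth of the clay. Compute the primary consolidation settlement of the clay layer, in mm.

S_c ≈ 196 mm

Mid-depth of clay below the ground surface: z = 3.7 + 7.8/2 = 7.6 m.
Total vertical stress at mid-clay: σ_v = 19.5×3.7 + 19×3.9 = 146.25 kPa.
Pore pressure: u = 9.81×(7.6 − 0) = 74.556 kPa.
Initial effective stress: σ'_0 = σ_v − u = 146.25 − 74.556 = 71.694 kPa.
Stress increase at mid-clay by the 2:1 spreading method:
Δσ = qBL/((B+z)(L+z)) = 230×3.5×3.5/((3.5+7.6)(3.5+7.6)) = 22.867 kPa
Final effective stress: σ'_f = σ'_0 + Δσ = 71.694 + 22.867 = 94.561 kPa.
Normally consolidated clay, so the full stress increment lies on the virgin compression line:
S_c = C_c·H/(1+e₀)·log₁₀(σ'_f/σ'_0) = 0.39×7.8/(1+0.87)×log₁₀(94.561/71.694)
    = 1.6267 × 0.12023 = 0.1956 m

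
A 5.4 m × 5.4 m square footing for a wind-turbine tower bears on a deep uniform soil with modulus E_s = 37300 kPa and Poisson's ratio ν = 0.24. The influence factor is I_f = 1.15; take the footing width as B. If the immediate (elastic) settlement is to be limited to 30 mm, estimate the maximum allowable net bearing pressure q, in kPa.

S_e = q·B·(1−ν²)/E_s · I_f  ⇒  q = S_e·E_s / (B·(1−ν²)·I_f).
q = 0.03 × 37300 / (5.4 × 0.9424 × 1.15) = 191.2 kPa

q ≈ 191 kPa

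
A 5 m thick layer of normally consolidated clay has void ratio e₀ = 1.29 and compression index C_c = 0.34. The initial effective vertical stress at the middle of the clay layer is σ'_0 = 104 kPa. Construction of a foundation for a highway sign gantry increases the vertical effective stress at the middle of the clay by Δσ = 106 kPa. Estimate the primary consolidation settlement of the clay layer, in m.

S_c ≈ 0.227 m

Final effective stress: σ'_f = σ'_0 + Δσ = 104 + 106 = 210 kPa.
Normally consolidated clay, so the full stress increment lies on the virgin compression line:
S_c = C_c·H/(1+e₀)·log₁₀(σ'_f/σ'_0) = 0.34×5/(1+1.29)×log₁₀(210/104)
    = 0.74236 × 0.30519 = 0.2266 m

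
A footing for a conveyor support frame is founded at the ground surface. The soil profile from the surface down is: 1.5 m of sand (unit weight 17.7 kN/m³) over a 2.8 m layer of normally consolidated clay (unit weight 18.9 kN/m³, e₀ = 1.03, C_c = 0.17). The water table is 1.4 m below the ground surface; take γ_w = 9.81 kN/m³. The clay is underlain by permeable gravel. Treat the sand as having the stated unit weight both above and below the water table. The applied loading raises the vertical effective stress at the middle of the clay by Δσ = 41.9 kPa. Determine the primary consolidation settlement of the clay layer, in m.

Mid-depth of clay below the ground surface: z = 1.5 + 2.8/2 = 2.9 m.
Total vertical stress at mid-clay: σ_v = 17.7×1.5 + 18.9×1.4 = 53.01 kPa.
Pore pressure: u = 9.81×(2.9 − 1.4) = 14.715 kPa.
Initial effective stress: σ'_0 = σ_v − u = 53.01 − 14.715 = 38.295 kPa.
Final effective stress: σ'_f = σ'_0 + Δσ = 38.295 + 41.9 = 80.195 kPa.
Normally consolidated clay, so the full stress increment lies on the virgin compression line:
S_c = C_c·H/(1+e₀)·log₁₀(σ'_f/σ'_0) = 0.17×2.8/(1+1.03)×log₁₀(80.195/38.295)
    = 0.23448 × 0.32101 = 0.07527 m

S_c ≈ 0.0753 m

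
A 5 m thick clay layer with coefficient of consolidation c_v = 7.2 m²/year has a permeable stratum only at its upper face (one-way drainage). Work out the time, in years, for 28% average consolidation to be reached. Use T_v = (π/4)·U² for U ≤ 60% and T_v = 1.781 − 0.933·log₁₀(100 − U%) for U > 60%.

Drainage path length: H_d = H = 5 m (single drainage).
U ≤ 60%: T_v = (π/4)·U² = (π/4)×0.28² = 0.061575.
t = T_v·H_d²/c_v = 0.061575×5²/7.2 = 0.2138 years.

t ≈ 0.214 years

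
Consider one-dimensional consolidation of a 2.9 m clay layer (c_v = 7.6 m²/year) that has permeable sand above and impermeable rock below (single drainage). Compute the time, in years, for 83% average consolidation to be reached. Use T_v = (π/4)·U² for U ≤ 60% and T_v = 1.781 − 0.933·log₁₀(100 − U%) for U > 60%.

Drainage path length: H_d = H = 2.9 m (single drainage).
U > 60%: T_v = 1.781 − 0.933·log₁₀(100 − 83) = 0.63299.
t = T_v·H_d²/c_v = 0.63299×2.9²/7.6 = 0.7005 years.

t ≈ 0.7 years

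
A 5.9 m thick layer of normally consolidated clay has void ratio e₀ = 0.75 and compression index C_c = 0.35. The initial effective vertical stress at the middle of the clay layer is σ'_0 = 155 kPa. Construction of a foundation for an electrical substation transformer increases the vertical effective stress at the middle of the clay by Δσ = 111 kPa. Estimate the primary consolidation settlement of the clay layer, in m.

Final effective stress: σ'_f = σ'_0 + Δσ = 155 + 111 = 266 kPa.
Normally consolidated clay, so the full stress increment lies on the virgin compression line:
S_c = C_c·H/(1+e₀)·log₁₀(σ'_f/σ'_0) = 0.35×5.9/(1+0.75)×log₁₀(266/155)
    = 1.18 × 0.23455 = 0.2768 m

S_c ≈ 0.277 m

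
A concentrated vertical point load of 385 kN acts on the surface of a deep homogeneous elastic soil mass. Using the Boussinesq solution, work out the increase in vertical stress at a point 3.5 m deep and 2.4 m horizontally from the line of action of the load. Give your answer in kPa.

Δσ_z ≈ 5.73 kPa

Boussinesq vertical stress below a point load on an elastic half-space:
Δσ_z = 3P/(2πz²) · [1 + (r/z)²]^(−5/2)
r/z = 2.4/3.5 = 0.68571; [1+(r/z)²]^(−5/2) = 0.38155.
Δσ_z = 3×385/(2π×3.5²) × 0.38155 = 15.006 × 0.38155 = 5.726 kPa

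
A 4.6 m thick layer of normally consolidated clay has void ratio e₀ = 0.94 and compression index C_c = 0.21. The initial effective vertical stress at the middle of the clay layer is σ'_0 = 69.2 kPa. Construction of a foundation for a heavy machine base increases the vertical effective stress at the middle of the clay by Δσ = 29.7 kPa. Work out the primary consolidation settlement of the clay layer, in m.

Final effective stress: σ'_f = σ'_0 + Δσ = 69.2 + 29.7 = 98.9 kPa.
Normally consolidated clay, so the full stress increment lies on the virgin compression line:
S_c = C_c·H/(1+e₀)·log₁₀(σ'_f/σ'_0) = 0.21×4.6/(1+0.94)×log₁₀(98.9/69.2)
    = 0.49794 × 0.15509 = 0.07723 m

S_c ≈ 0.0772 m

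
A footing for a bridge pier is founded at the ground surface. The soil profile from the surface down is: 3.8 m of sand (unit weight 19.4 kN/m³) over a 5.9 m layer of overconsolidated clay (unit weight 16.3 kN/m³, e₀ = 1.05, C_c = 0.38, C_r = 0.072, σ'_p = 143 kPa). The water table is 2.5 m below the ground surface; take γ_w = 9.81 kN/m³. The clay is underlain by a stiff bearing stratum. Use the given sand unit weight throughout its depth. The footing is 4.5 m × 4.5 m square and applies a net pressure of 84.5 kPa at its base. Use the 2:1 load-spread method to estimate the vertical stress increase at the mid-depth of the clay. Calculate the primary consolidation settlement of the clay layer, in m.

Mid-depth of clay below the ground surface: z = 3.8 + 5.9/2 = 6.75 m.
Total vertical stress at mid-clay: σ_v = 19.4×3.8 + 16.3×2.95 = 121.8 kPa.
Pore pressure: u = 9.81×(6.75 − 2.5) = 41.693 kPa.
Initial effective stress: σ'_0 = σ_v − u = 121.8 − 41.693 = 80.107 kPa.
Stress increase at mid-clay by the 2:1 spreading method:
Δσ = qBL/((B+z)(L+z)) = 84.5×4.5×4.5/((4.5+6.75)(4.5+6.75)) = 13.52 kPa
Final effective stress: σ'_f = 80.107 + 13.52 = 93.627 kPa.
σ'_f = 93.627 ≤ σ'_p = 143 kPa, so the clay remains overconsolidated and only the recompression index applies:
S_c = C_r·H/(1+e₀)·log₁₀(σ'_f/σ'_0) = 0.072×5.9/2.05×log₁₀(93.627/80.107)
    = 0.20722 × 0.067731 = 0.01403 m

S_c ≈ 0.014 m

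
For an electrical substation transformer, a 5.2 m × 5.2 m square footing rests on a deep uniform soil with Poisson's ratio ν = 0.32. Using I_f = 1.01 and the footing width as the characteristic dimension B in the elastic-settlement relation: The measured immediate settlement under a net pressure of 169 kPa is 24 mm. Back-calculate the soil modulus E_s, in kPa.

S_e = q·B·(1−ν²)/E_s · I_f  ⇒  E_s = q·B·(1−ν²)·I_f / S_e.
E_s = 169 × 5.2 × 0.8976 × 1.01 / 0.024 = 33200 kPa

E_s ≈ 33200 kPa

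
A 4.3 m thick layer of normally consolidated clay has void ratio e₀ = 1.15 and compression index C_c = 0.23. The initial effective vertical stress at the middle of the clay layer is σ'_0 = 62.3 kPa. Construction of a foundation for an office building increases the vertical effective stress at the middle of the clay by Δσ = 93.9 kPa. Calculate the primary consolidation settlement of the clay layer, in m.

S_c ≈ 0.184 m

Final effective stress: σ'_f = σ'_0 + Δσ = 62.3 + 93.9 = 156.2 kPa.
Normally consolidated clay, so the full stress increment lies on the virgin compression line:
S_c = C_c·H/(1+e₀)·log₁₀(σ'_f/σ'_0) = 0.23×4.3/(1+1.15)×log₁₀(156.2/62.3)
    = 0.46 × 0.39919 = 0.1836 m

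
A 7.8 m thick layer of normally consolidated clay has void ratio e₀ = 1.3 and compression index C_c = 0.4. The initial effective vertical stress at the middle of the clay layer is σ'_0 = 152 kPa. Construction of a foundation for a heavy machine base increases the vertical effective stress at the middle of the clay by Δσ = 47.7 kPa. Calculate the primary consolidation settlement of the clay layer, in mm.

S_c ≈ 161 mm

Final effective stress: σ'_f = σ'_0 + Δσ = 152 + 47.7 = 199.7 kPa.
Normally consolidated clay, so the full stress increment lies on the virgin compression line:
S_c = C_c·H/(1+e₀)·log₁₀(σ'_f/σ'_0) = 0.4×7.8/(1+1.3)×log₁₀(199.7/152)
    = 1.3565 × 0.11853 = 0.1608 m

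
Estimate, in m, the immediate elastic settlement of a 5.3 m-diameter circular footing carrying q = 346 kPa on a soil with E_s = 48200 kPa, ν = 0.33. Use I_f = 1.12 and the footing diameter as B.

Immediate (elastic) settlement: S_e = q·B·(1−ν²)/E_s · I_f.
S_e = 346 × 5.3 × (1 − 0.33²) / 48200 × 1.12
    = 346 × 5.3 × 0.8911 / 48200 × 1.12
    = 0.03797 m

S_e ≈ 0.038 m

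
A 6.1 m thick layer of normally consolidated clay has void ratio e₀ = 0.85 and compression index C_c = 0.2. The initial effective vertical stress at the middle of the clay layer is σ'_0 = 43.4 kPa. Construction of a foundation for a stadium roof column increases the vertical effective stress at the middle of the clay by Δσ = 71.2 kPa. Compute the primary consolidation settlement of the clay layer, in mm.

S_c ≈ 278 mm

Final effective stress: σ'_f = σ'_0 + Δσ = 43.4 + 71.2 = 114.6 kPa.
Normally consolidated clay, so the full stress increment lies on the virgin compression line:
S_c = C_c·H/(1+e₀)·log₁₀(σ'_f/σ'_0) = 0.2×6.1/(1+0.85)×log₁₀(114.6/43.4)
    = 0.65946 × 0.42169 = 0.2781 m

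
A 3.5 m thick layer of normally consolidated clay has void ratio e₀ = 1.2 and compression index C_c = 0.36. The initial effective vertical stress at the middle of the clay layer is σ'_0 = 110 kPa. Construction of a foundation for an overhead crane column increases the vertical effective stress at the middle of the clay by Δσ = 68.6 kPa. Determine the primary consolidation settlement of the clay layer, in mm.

S_c ≈ 121 mm

Final effective stress: σ'_f = σ'_0 + Δσ = 110 + 68.6 = 178.6 kPa.
Normally consolidated clay, so the full stress increment lies on the virgin compression line:
S_c = C_c·H/(1+e₀)·log₁₀(σ'_f/σ'_0) = 0.36×3.5/(1+1.2)×log₁₀(178.6/110)
    = 0.57273 × 0.21049 = 0.1206 m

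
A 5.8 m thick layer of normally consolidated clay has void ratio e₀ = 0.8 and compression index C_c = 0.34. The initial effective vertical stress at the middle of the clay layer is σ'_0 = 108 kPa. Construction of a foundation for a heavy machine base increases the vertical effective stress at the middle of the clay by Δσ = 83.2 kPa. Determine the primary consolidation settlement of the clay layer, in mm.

S_c ≈ 272 mm

Final effective stress: σ'_f = σ'_0 + Δσ = 108 + 83.2 = 191.2 kPa.
Normally consolidated clay, so the full stress increment lies on the virgin compression line:
S_c = C_c·H/(1+e₀)·log₁₀(σ'_f/σ'_0) = 0.34×5.8/(1+0.8)×log₁₀(191.2/108)
    = 1.0956 × 0.24806 = 0.2718 m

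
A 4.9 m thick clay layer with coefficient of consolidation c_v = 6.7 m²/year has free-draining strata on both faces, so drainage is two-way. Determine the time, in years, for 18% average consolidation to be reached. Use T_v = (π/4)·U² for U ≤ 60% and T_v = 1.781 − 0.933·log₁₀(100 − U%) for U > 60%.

Drainage path length: H_d = H/2 = 2.45 m (double drainage).
U ≤ 60%: T_v = (π/4)·U² = (π/4)×0.18² = 0.025447.
t = T_v·H_d²/c_v = 0.025447×2.45²/6.7 = 0.0228 years.

t ≈ 0.0228 years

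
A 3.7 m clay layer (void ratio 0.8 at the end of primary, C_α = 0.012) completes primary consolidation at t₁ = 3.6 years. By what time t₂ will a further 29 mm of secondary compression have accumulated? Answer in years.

S_s = C_α·H/(1+e_p)·log₁₀(t₂/t₁) ⇒ log₁₀(t₂/t₁) = S_s·(1+e_p)/(C_α·H).
log₁₀(t₂/t₁) = 0.029 × (1+0.8) / (0.012×3.7) = 1.176
t₂ = t₁ × 10^1.176 = 3.6 × 14.99 = 53.95 years

t₂ ≈ 53.9 years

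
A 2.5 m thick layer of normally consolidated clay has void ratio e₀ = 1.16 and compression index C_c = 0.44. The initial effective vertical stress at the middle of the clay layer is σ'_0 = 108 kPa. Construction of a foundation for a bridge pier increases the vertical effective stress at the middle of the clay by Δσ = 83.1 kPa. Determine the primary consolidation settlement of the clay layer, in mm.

Final effective stress: σ'_f = σ'_0 + Δσ = 108 + 83.1 = 191.1 kPa.
Normally consolidated clay, so the full stress increment lies on the virgin compression line:
S_c = C_c·H/(1+e₀)·log₁₀(σ'_f/σ'_0) = 0.44×2.5/(1+1.16)×log₁₀(191.1/108)
    = 0.50926 × 0.24784 = 0.1262 m

S_c ≈ 126 mm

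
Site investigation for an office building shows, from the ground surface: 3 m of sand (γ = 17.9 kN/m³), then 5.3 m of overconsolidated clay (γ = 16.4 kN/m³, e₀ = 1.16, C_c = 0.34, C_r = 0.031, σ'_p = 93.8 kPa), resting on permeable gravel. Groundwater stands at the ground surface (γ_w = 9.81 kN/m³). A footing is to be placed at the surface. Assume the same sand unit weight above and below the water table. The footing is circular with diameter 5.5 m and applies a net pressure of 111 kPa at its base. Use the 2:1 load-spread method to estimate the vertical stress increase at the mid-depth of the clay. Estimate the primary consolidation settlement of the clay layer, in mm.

Mid-depth of clay below the ground surface: z = 3 + 5.3/2 = 5.65 m.
Total vertical stress at mid-clay: σ_v = 17.9×3 + 16.4×2.65 = 97.16 kPa.
Pore pressure: u = 9.81×(5.65 − 0) = 55.427 kPa.
Initial effective stress: σ'_0 = σ_v − u = 97.16 − 55.427 = 41.733 kPa.
Stress increase at mid-clay by the 2:1 spreading method:
Δσ ≈ qD²/(D+z)² = 111×5.5²/(5.5+5.65)² = 27.008 kPa
Final effective stress: σ'_f = 41.733 + 27.008 = 68.741 kPa.
σ'_f = 68.741 ≤ σ'_p = 93.8 kPa, so the clay remains overconsolidated and only the recompression index applies:
S_c = C_r·H/(1+e₀)·log₁₀(σ'_f/σ'_0) = 0.031×5.3/2.16×log₁₀(68.741/41.733)
    = 0.076065 × 0.21674 = 0.01649 m

S_c ≈ 16.5 mm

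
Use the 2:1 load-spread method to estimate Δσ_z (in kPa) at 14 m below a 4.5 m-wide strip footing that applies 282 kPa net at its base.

By the 2:1 method the load spreads at 1 horizontal : 2 vertical, so at depth z the loaded area has grown by z in each plan dimension:
Δσ = qB/(B+z) = 282×4.5/(4.5+14) = 68.595 kPa

Δσ_z ≈ 68.6 kPa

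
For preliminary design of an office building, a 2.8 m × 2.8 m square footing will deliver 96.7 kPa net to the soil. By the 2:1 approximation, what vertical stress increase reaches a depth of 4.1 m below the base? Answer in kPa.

Δσ_z ≈ 15.9 kPa

By the 2:1 method the load spreads at 1 horizontal : 2 vertical, so at depth z the loaded area has grown by z in each plan dimension:
Δσ = qBL/((B+z)(L+z)) = 96.7×2.8×2.8/((2.8+4.1)(2.8+4.1)) = 15.924 kPa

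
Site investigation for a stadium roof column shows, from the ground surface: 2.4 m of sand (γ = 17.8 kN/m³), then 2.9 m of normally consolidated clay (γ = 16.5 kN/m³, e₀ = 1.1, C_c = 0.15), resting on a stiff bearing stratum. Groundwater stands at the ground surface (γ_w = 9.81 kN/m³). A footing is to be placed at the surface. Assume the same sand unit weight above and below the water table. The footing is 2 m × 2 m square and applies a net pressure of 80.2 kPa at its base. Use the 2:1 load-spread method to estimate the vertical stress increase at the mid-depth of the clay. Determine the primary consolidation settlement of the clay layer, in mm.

S_c ≈ 25.3 mm

Mid-depth of clay below the ground surface: z = 2.4 + 2.9/2 = 3.85 m.
Total vertical stress at mid-clay: σ_v = 17.8×2.4 + 16.5×1.45 = 66.645 kPa.
Pore pressure: u = 9.81×(3.85 − 0) = 37.769 kPa.
Initial effective stress: σ'_0 = σ_v − u = 66.645 − 37.769 = 28.876 kPa.
Stress increase at mid-clay by the 2:1 spreading method:
Δσ = qBL/((B+z)(L+z)) = 80.2×2×2/((2+3.85)(2+3.85)) = 9.3739 kPa
Final effective stress: σ'_f = σ'_0 + Δσ = 28.876 + 9.3739 = 38.25 kPa.
Normally consolidated clay, so the full stress increment lies on the virgin compression line:
S_c = C_c·H/(1+e₀)·log₁₀(σ'_f/σ'_0) = 0.15×2.9/(1+1.1)×log₁₀(38.25/28.876)
    = 0.20714 × 0.12209 = 0.02529 m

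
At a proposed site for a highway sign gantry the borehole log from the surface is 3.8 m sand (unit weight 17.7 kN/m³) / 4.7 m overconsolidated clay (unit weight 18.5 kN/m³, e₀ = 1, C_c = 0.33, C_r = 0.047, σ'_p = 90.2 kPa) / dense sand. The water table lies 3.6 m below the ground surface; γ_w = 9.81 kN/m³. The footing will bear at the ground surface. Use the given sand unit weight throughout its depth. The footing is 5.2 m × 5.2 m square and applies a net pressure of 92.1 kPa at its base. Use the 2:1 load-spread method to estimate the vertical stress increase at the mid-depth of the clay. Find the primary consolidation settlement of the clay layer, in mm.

S_c ≈ 53.8 mm

Mid-depth of clay below the ground surface: z = 3.8 + 4.7/2 = 6.15 m.
Total vertical stress at mid-clay: σ_v = 17.7×3.8 + 18.5×2.35 = 110.73 kPa.
Pore pressure: u = 9.81×(6.15 − 3.6) = 25.015 kPa.
Initial effective stress: σ'_0 = σ_v − u = 110.73 − 25.015 = 85.715 kPa.
Stress increase at mid-clay by the 2:1 spreading method:
Δσ = qBL/((B+z)(L+z)) = 92.1×5.2×5.2/((5.2+6.15)(5.2+6.15)) = 19.332 kPa
Final effective stress: σ'_f = 85.715 + 19.332 = 105.05 kPa.
σ'_f = 105.05 > σ'_p = 90.2 kPa, so the stress path crosses the preconsolidation pressure — recompression up to σ'_p, then virgin compression beyond:
S_c = H/(1+e₀)·[C_r·log₁₀(σ'_p/σ'_0) + C_c·log₁₀(σ'_f/σ'_p)]
    = 4.7/2 × [0.047×log₁₀(90.2/85.715) + 0.33×log₁₀(105.05/90.2)]
    = 2.35 × [0.001041 + 0.021843] = 0.05378 m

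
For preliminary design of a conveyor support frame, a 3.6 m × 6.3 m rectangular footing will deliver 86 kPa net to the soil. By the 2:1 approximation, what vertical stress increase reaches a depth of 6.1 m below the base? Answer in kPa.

By the 2:1 method the load spreads at 1 horizontal : 2 vertical, so at depth z the loaded area has grown by z in each plan dimension:
Δσ = qBL/((B+z)(L+z)) = 86×3.6×6.3/((3.6+6.1)(6.3+6.1)) = 16.216 kPa

Δσ_z ≈ 16.2 kPa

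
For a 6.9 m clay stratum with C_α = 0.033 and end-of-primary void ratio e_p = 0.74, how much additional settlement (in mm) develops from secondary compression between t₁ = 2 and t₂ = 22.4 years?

S_s ≈ 137 mm

Secondary compression: S_s = C_α·H/(1+e_p)·log₁₀(t₂/t₁)
S_s = 0.033×6.9/(1+0.74)×log₁₀(22.4/2)
    = 0.1309 × 1.049 = 0.1373 m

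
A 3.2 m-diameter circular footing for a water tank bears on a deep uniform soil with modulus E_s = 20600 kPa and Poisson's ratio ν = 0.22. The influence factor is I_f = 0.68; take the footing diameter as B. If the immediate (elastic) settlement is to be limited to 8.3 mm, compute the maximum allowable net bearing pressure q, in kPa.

S_e = q·B·(1−ν²)/E_s · I_f  ⇒  q = S_e·E_s / (B·(1−ν²)·I_f).
q = 0.0083 × 20600 / (3.2 × 0.9516 × 0.68) = 82.57 kPa

q ≈ 82.6 kPa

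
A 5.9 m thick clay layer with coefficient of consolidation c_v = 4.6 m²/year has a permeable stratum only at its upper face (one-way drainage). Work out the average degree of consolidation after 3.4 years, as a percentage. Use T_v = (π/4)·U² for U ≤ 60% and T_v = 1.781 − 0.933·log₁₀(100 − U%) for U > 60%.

U ≈ 73.2 %

Drainage path length: H_d = H = 5.9 m (single drainage).
T_v = c_v·t/H_d² = 4.6×3.4/5.9² = 0.4493.
T_v = 0.4493 corresponds to the U > 60% branch:
U = 1 − 10^((1.781 − T_v)/0.933)/100 = 0.7325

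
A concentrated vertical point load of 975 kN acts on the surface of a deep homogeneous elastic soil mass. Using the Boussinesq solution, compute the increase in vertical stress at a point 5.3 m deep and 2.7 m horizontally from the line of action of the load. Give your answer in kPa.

Boussinesq vertical stress below a point load on an elastic half-space:
Δσ_z = 3P/(2πz²) · [1 + (r/z)²]^(−5/2)
r/z = 2.7/5.3 = 0.50943; [1+(r/z)²]^(−5/2) = 0.56167.
Δσ_z = 3×975/(2π×5.3²) × 0.56167 = 16.573 × 0.56167 = 9.309 kPa

Δσ_z ≈ 9.31 kPa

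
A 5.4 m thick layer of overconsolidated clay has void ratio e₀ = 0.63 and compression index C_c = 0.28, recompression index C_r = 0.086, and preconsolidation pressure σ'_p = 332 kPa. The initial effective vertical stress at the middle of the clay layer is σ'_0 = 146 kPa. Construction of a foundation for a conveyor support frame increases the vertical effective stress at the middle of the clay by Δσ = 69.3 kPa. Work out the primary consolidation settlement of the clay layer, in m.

Final effective stress: σ'_f = 146 + 69.3 = 215.3 kPa.
σ'_f = 215.3 ≤ σ'_p = 332 kPa, so the clay remains overconsolidated and only the recompression index applies:
S_c = C_r·H/(1+e₀)·log₁₀(σ'_f/σ'_0) = 0.086×5.4/1.63×log₁₀(215.3/146)
    = 0.28491 × 0.16869 = 0.04806 m

S_c ≈ 0.0481 m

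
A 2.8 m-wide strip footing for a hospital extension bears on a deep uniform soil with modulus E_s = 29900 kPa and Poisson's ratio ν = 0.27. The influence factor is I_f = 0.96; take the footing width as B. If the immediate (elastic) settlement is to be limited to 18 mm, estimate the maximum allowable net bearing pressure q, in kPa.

q ≈ 216 kPa

S_e = q·B·(1−ν²)/E_s · I_f  ⇒  q = S_e·E_s / (B·(1−ν²)·I_f).
q = 0.018 × 29900 / (2.8 × 0.9271 × 0.96) = 216 kPa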